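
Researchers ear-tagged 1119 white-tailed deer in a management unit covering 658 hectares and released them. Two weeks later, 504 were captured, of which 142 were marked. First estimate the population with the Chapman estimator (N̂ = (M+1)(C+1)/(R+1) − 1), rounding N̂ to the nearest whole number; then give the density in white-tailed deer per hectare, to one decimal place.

N̂ = 1120·505/143 − 1 = 565600/143 − 1 ≈ 3954.2 → 3954
Density = N̂ / area = 3954 / 658 ≈ 6.01 → 6.0 per hectare

density ≈ 6.0 white-tailed deer per hectare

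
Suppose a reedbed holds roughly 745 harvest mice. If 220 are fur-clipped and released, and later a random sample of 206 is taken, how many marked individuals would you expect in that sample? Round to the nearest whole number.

The marked fraction of the population is 220/745, so in a sample of 206 expect C·(M/N) marked.
E[R] = 220 × 206 / 745 = 45320 / 745 ≈ 60.8 → 61

expected recaptures ≈ 61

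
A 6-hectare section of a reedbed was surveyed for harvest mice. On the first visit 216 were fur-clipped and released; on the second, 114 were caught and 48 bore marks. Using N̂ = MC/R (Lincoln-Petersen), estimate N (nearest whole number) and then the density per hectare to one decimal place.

density ≈ 85.5 harvest mice per hectare

N̂ = 216·114/48 = 24624/48 = 513
Density = N̂ / area = 513 / 6 ≈ 85.50 → 85.5 per hectare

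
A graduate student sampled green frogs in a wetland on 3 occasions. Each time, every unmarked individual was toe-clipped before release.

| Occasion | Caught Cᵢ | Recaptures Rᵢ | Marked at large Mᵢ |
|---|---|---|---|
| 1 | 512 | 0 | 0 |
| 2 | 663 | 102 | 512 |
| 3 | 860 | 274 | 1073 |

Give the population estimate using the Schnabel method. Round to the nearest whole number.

Σ MᵢCᵢ = 0·512 + 512·663 + 1073·860 = 0 + 339456 + 922780 = 1262236
Σ Rᵢ = 0 + 102 + 274 = 376
N̂ = 1262236 / 376 ≈ 3357.0 → 3357

N ≈ 3357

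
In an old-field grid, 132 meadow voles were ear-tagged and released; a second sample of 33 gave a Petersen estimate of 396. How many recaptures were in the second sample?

From N = M·C/R: R = M·C / N = 132·33 / 396 = 4356 / 396 = 11.

R = 11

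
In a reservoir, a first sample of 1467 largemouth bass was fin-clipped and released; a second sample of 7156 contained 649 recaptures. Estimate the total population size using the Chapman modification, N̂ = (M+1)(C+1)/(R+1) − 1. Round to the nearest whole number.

N ≈ 16,163

N̂ = (1467+1)(7156+1)/(649+1) − 1 = 1468·7157/650 − 1
= 10506476/650 − 1 ≈ 16163.8 − 1 ≈ 16162.8 → 16163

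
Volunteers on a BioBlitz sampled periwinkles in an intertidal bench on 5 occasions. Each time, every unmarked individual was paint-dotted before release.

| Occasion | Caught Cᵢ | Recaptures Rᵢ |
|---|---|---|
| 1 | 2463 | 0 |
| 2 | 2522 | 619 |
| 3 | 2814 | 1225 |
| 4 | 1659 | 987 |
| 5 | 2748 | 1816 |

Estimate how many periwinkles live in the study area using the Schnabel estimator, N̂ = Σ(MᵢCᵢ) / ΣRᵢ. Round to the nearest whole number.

N ≈ 10,025

Marked at large before each occasion: Mᵢ = Σⱼ<ᵢ (Cⱼ − Rⱼ) → M1=0, M2=2463, M3=4366, M4=5955, M5=6627
Σ MᵢCᵢ = 0·2463 + 2463·2522 + 4366·2814 + 5955·1659 + 6627·2748 = 0 + 6211686 + 12285924 + 9879345 + 18210996 = 46587951
Σ Rᵢ = 0 + 619 + 1225 + 987 + 1816 = 4647
N̂ = 46587951 / 4647 ≈ 10025.4 → 10025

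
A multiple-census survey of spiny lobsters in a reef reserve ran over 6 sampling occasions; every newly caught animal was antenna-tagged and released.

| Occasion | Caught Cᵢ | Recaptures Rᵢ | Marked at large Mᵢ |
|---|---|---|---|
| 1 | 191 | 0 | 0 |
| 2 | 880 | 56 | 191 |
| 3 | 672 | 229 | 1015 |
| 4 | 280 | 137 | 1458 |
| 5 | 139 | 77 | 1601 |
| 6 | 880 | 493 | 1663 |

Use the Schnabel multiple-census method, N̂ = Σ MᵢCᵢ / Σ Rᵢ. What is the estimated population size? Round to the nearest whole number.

N ≈ 2968

Σ MᵢCᵢ = 0·191 + 191·880 + 1015·672 + 1458·280 + 1601·139 + 1663·880 = 0 + 168080 + 682080 + 408240 + 222539 + 1463440 = 2944379
Σ Rᵢ = 0 + 56 + 229 + 137 + 77 + 493 = 992
N̂ = 2944379 / 992 ≈ 2968.1 → 2968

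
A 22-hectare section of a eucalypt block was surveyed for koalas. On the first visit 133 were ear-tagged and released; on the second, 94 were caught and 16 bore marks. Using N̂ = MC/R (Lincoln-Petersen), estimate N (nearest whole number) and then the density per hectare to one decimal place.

N̂ = 133·94/16 = 12502/16 ≈ 781.4 → 781
Density = N̂ / area = 781 / 22 ≈ 35.50 → 35.5 per hectare

density ≈ 35.5 koalas per hectare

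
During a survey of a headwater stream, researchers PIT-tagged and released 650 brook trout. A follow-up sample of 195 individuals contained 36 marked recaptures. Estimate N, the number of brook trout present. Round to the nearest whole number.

Lincoln-Petersen assumes M/N = R/C, so N = M·C / R.
N = (650 × 195) / 36 = 126750 / 36 ≈ 3520.8 → 3521

N ≈ 3521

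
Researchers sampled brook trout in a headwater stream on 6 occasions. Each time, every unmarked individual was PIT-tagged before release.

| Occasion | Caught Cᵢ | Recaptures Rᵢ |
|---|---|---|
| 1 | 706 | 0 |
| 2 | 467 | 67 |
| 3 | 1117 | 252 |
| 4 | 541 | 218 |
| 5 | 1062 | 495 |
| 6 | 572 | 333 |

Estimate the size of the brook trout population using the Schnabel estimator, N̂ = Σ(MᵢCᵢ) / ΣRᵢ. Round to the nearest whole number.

N ≈ 4911

Marked at large before each occasion: Mᵢ = Σⱼ<ᵢ (Cⱼ − Rⱼ) → M1=0, M2=706, M3=1106, M4=1971, M5=2294, M6=2861
Σ MᵢCᵢ = 0·706 + 706·467 + 1106·1117 + 1971·541 + 2294·1062 + 2861·572 = 0 + 329702 + 1235402 + 1066311 + 2436228 + 1636492 = 6704135
Σ Rᵢ = 0 + 67 + 252 + 218 + 495 + 333 = 1365
N̂ = 6704135 / 1365 ≈ 4911.45 → 4911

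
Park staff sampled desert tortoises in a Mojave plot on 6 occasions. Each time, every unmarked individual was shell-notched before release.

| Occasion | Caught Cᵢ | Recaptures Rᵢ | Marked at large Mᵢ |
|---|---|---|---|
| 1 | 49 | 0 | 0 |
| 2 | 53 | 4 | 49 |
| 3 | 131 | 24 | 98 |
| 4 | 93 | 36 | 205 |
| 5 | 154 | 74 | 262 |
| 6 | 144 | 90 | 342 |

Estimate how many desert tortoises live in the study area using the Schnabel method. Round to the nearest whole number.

N ≈ 544

Σ MᵢCᵢ = 0·49 + 49·53 + 98·131 + 205·93 + 262·154 + 342·144 = 0 + 2597 + 12838 + 19065 + 40348 + 49248 = 124096
Σ Rᵢ = 0 + 4 + 24 + 36 + 74 + 90 = 228
N̂ = 124096 / 228 ≈ 544.3 → 544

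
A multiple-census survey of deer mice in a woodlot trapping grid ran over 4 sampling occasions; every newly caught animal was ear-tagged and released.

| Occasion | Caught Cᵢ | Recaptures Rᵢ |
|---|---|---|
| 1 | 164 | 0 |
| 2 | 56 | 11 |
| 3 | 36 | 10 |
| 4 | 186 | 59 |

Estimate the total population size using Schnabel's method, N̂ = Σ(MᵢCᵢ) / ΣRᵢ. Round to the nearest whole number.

N ≈ 755

Marked at large before each occasion: Mᵢ = Σⱼ<ᵢ (Cⱼ − Rⱼ) → M1=0, M2=164, M3=209, M4=235
Σ MᵢCᵢ = 0·164 + 164·56 + 209·36 + 235·186 = 0 + 9184 + 7524 + 43710 = 60418
Σ Rᵢ = 0 + 11 + 10 + 59 = 80
N̂ = 60418 / 80 ≈ 755.2 → 755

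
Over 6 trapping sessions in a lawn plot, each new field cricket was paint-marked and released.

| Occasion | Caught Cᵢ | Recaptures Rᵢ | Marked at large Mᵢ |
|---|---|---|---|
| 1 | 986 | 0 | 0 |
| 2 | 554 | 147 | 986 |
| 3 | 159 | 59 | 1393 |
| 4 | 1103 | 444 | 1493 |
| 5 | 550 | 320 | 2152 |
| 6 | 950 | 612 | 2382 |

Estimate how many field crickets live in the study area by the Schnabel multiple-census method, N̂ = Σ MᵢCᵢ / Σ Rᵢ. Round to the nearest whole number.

N ≈ 3705

Σ MᵢCᵢ = 0·986 + 986·554 + 1393·159 + 1493·1103 + 2152·550 + 2382·950 = 0 + 546244 + 221487 + 1646779 + 1183600 + 2262900 = 5861010
Σ Rᵢ = 0 + 147 + 59 + 444 + 320 + 612 = 1582
N̂ = 5861010 / 1582 ≈ 3704.8 → 3705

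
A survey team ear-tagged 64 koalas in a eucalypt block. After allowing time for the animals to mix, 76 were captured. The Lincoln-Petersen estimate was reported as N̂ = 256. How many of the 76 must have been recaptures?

From N = M·C/R: R = M·C / N = 64·76 / 256 = 4864 / 256 = 19.

R = 19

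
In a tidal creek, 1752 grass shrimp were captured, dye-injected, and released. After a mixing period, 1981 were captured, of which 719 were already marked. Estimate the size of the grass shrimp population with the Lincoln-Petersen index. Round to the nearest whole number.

N ≈ 4827

N = (1752 × 1981) / 719 = 3470712 / 719 ≈ 4827.1 → 4827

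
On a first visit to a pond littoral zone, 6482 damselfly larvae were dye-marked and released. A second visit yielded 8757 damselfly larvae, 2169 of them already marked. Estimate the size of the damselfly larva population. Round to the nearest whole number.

N = (6482 × 8757) / 2169 = 56762874 / 2169 ≈ 26170.1 → 26170

N ≈ 26,170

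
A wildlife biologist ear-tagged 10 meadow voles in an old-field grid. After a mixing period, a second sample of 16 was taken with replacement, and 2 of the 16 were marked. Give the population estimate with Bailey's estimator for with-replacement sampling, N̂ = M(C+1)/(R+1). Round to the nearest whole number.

N̂ = 10·(16+1)/(2+1) = 10·17/3 = 170/3 ≈ 56.7 → 57

N ≈ 57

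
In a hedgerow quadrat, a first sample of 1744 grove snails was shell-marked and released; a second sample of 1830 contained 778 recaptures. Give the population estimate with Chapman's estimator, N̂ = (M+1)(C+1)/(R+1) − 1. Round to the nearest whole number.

N̂ = (1744+1)(1830+1)/(778+1) − 1 = 1745·1831/779 − 1
= 3195095/779 − 1 ≈ 4101.5 − 1 ≈ 4100.5 → 4101

N ≈ 4101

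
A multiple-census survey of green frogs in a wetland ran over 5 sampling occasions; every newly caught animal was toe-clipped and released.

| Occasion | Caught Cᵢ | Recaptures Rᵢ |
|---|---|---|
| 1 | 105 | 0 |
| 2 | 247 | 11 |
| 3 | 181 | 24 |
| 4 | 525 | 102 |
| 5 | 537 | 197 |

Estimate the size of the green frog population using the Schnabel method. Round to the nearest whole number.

Marked at large before each occasion: Mᵢ = Σⱼ<ᵢ (Cⱼ − Rⱼ) → M1=0, M2=105, M3=341, M4=498, M5=921
Σ MᵢCᵢ = 0·105 + 105·247 + 341·181 + 498·525 + 921·537 = 0 + 25935 + 61721 + 261450 + 494577 = 843683
Σ Rᵢ = 0 + 11 + 24 + 102 + 197 = 334
N̂ = 843683 / 334 ≈ 2526.0 → 2526

N ≈ 2526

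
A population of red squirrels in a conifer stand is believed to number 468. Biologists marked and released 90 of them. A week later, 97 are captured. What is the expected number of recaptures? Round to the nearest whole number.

expected recaptures ≈ 19

Expected recaptures E[R] = M·C / N.
E[R] = 90 × 97 / 468 = 8730 / 468 ≈ 18.7 → 19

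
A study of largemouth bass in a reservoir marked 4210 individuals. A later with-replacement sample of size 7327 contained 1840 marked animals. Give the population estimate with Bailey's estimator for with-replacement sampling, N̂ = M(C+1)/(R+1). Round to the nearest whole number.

N̂ = 4210·(7327+1)/(1840+1) = 4210·7328/1841 = 30850880/1841 ≈ 16757.7 → 16758

N ≈ 16,758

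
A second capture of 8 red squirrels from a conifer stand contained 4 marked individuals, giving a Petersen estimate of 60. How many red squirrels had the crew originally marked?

M = 30

From N = M·C/R: M = N·R / C = 60·4 / 8 = 240 / 8 = 30.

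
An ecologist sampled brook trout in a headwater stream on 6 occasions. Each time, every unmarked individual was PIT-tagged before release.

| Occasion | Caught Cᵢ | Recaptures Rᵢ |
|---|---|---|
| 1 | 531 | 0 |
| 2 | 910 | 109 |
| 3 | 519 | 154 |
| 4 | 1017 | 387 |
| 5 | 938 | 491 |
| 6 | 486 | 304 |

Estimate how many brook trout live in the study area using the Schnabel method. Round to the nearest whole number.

N ≈ 4451

Marked at large before each occasion: Mᵢ = Σⱼ<ᵢ (Cⱼ − Rⱼ) → M1=0, M2=531, M3=1332, M4=1697, M5=2327, M6=2774
Σ MᵢCᵢ = 0·531 + 531·910 + 1332·519 + 1697·1017 + 2327·938 + 2774·486 = 0 + 483210 + 691308 + 1725849 + 2182726 + 1348164 = 6431257
Σ Rᵢ = 0 + 109 + 154 + 387 + 491 + 304 = 1445
N̂ = 6431257 / 1445 ≈ 4450.7 → 4451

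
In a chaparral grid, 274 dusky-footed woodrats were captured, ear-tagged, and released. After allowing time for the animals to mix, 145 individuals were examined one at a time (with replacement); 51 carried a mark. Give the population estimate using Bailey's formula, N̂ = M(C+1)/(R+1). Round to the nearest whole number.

N̂ = 274·(145+1)/(51+1) = 274·146/52 = 40004/52 ≈ 769.3 → 769

N ≈ 769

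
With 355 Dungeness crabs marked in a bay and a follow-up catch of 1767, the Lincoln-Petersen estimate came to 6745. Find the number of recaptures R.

R = 93

From N = M·C/R: R = M·C / N = 355·1767 / 6745 = 627285 / 6745 = 93.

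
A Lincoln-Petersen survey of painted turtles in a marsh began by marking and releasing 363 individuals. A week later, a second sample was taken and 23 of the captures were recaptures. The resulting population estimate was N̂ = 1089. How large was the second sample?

C = 69

From N = M·C/R: C = N·R / M = 1089·23 / 363 = 25047 / 363 = 69.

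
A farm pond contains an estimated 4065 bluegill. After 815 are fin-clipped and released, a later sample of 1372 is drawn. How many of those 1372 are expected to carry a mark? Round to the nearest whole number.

Expected recaptures E[R] = M·C / N.
E[R] = 815 × 1372 / 4065 = 1118180 / 4065 ≈ 275.1 → 275

expected recaptures ≈ 275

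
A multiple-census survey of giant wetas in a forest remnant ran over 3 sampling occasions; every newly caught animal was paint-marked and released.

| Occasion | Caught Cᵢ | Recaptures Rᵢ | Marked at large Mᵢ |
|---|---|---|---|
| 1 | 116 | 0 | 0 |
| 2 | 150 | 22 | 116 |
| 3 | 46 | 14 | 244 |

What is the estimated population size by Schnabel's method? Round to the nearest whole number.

Σ MᵢCᵢ = 0·116 + 116·150 + 244·46 = 0 + 17400 + 11224 = 28624
Σ Rᵢ = 0 + 22 + 14 = 36
N̂ = 28624 / 36 ≈ 795.1 → 795

N ≈ 795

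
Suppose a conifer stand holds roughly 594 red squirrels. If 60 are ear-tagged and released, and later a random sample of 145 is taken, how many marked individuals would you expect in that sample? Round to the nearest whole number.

expected recaptures ≈ 15

The marked fraction of the population is 60/594, so in a sample of 145 expect C·(M/N) marked.
E[R] = 60 × 145 / 594 = 8700 / 594 ≈ 14.6 → 15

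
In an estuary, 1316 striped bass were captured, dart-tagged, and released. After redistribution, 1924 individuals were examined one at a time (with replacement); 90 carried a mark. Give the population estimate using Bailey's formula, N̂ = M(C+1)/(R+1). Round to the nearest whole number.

N ≈ 27,838

N̂ = 1316·(1924+1)/(90+1) = 1316·1925/91 = 2533300/91 ≈ 27838.46 → 27838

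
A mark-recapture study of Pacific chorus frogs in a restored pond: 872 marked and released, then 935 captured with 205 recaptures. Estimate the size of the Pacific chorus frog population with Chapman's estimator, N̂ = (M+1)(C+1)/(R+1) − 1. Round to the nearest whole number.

N̂ = (872+1)(935+1)/(205+1) − 1 = 873·936/206 − 1
= 817128/206 − 1 ≈ 3966.6 − 1 ≈ 3965.6 → 3966

N ≈ 3966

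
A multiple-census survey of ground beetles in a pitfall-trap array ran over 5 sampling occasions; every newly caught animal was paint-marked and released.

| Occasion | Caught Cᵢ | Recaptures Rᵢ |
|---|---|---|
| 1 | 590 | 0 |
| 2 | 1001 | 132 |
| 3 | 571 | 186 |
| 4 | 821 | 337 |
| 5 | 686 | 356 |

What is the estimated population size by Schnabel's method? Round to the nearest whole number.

Marked at large before each occasion: Mᵢ = Σⱼ<ᵢ (Cⱼ − Rⱼ) → M1=0, M2=590, M3=1459, M4=1844, M5=2328
Σ MᵢCᵢ = 0·590 + 590·1001 + 1459·571 + 1844·821 + 2328·686 = 0 + 590590 + 833089 + 1513924 + 1597008 = 4534611
Σ Rᵢ = 0 + 132 + 186 + 337 + 356 = 1011
N̂ = 4534611 / 1011 ≈ 4485.3 → 4485

N ≈ 4485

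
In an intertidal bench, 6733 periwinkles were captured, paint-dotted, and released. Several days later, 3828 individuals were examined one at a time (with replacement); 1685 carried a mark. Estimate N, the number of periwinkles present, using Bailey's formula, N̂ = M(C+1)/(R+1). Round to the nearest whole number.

N ≈ 15,291

N̂ = 6733·(3828+1)/(1685+1) = 6733·3829/1686 = 25780657/1686 ≈ 15291.0 → 15291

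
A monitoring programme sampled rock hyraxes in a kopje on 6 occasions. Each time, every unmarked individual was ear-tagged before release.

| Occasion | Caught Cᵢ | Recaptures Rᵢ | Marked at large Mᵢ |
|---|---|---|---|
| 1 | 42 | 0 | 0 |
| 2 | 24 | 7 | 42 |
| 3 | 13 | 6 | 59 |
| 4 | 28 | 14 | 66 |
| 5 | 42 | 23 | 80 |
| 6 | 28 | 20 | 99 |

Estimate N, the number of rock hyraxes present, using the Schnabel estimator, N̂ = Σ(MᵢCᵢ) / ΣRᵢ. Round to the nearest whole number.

Σ MᵢCᵢ = 0·42 + 42·24 + 59·13 + 66·28 + 80·42 + 99·28 = 0 + 1008 + 767 + 1848 + 3360 + 2772 = 9755
Σ Rᵢ = 0 + 7 + 6 + 14 + 23 + 20 = 70
N̂ = 9755 / 70 ≈ 139.4 → 139

N ≈ 139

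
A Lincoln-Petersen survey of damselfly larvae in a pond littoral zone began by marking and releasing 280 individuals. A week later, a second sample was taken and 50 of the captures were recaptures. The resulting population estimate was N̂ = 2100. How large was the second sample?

From N = M·C/R: C = N·R / M = 2100·50 / 280 = 105000 / 280 = 375.

C = 375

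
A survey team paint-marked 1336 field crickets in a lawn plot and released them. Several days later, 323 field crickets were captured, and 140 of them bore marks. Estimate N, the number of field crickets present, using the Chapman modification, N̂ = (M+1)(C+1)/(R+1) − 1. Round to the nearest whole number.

N̂ = (1336+1)(323+1)/(140+1) − 1 = 1337·324/141 − 1
= 433188/141 − 1 ≈ 3072.3 − 1 ≈ 3071.3 → 3071

N ≈ 3071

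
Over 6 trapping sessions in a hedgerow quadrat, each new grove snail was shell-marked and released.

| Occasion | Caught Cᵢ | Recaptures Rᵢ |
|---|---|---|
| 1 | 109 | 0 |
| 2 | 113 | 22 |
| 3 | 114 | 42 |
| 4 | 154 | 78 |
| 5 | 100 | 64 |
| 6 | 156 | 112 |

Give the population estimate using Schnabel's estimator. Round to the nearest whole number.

Marked at large before each occasion: Mᵢ = Σⱼ<ᵢ (Cⱼ − Rⱼ) → M1=0, M2=109, M3=200, M4=272, M5=348, M6=384
Σ MᵢCᵢ = 0·109 + 109·113 + 200·114 + 272·154 + 348·100 + 384·156 = 0 + 12317 + 22800 + 41888 + 34800 + 59904 = 171709
Σ Rᵢ = 0 + 22 + 42 + 78 + 64 + 112 = 318
N̂ = 171709 / 318 ≈ 540.0 → 540

N ≈ 540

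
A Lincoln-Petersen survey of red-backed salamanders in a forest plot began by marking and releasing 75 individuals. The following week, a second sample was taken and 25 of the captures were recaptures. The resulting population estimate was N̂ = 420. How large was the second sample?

C = 140

From N = M·C/R: C = N·R / M = 420·25 / 75 = 10500 / 75 = 140.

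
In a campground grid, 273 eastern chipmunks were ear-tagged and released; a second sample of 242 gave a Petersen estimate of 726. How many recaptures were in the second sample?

From N = M·C/R: R = M·C / N = 273·242 / 726 = 66066 / 726 = 91.

R = 91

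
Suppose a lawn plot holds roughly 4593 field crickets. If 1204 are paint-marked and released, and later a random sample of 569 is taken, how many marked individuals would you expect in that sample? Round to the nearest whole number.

expected recaptures ≈ 149

Expected recaptures E[R] = M·C / N.
E[R] = 1204 × 569 / 4593 = 685076 / 4593 ≈ 149.2 → 149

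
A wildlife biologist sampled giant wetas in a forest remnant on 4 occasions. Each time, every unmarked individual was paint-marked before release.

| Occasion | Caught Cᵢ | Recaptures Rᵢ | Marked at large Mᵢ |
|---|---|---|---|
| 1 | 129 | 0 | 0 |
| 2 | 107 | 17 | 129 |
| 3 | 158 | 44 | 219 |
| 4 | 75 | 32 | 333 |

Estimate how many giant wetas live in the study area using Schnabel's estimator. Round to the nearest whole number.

Σ MᵢCᵢ = 0·129 + 129·107 + 219·158 + 333·75 = 0 + 13803 + 34602 + 24975 = 73380
Σ Rᵢ = 0 + 17 + 44 + 32 = 93
N̂ = 73380 / 93 ≈ 789.0 → 789

N ≈ 789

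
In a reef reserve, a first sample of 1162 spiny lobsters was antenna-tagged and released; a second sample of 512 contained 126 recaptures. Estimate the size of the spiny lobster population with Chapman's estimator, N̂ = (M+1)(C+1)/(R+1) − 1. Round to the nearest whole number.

N̂ = (1162+1)(512+1)/(126+1) − 1 = 1163·513/127 − 1
= 596619/127 − 1 ≈ 4697.8 − 1 ≈ 4696.8 → 4697

N ≈ 4697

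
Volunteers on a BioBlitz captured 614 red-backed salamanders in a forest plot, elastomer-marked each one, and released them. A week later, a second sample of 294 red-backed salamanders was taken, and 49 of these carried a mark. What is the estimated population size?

N = 3684

N = (614 × 294) / 49 = 180516 / 49 = 3684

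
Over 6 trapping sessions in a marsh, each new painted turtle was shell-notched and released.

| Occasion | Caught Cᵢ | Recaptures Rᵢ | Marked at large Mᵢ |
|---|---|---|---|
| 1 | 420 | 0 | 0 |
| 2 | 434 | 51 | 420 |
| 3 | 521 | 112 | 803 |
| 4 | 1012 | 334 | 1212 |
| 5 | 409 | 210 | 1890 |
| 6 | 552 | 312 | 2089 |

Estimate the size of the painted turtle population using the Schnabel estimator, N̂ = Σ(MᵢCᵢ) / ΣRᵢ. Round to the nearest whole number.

N ≈ 3683

Σ MᵢCᵢ = 0·420 + 420·434 + 803·521 + 1212·1012 + 1890·409 + 2089·552 = 0 + 182280 + 418363 + 1226544 + 773010 + 1153128 = 3753325
Σ Rᵢ = 0 + 51 + 112 + 334 + 210 + 312 = 1019
N̂ = 3753325 / 1019 ≈ 3683.3 → 3683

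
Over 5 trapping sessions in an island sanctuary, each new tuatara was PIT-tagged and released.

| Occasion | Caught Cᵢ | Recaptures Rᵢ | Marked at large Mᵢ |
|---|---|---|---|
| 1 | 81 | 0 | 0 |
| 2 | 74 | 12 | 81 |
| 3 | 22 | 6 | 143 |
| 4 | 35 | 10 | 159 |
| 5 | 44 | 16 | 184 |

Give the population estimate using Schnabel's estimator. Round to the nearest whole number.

Σ MᵢCᵢ = 0·81 + 81·74 + 143·22 + 159·35 + 184·44 = 0 + 5994 + 3146 + 5565 + 8096 = 22801
Σ Rᵢ = 0 + 12 + 6 + 10 + 16 = 44
N̂ = 22801 / 44 ≈ 518.2 → 518

N ≈ 518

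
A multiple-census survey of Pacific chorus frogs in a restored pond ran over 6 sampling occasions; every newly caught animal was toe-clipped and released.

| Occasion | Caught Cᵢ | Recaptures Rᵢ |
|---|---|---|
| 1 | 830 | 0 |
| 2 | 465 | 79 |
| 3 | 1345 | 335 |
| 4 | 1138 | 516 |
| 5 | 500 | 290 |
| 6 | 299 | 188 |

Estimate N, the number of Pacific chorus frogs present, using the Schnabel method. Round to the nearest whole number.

Marked at large before each occasion: Mᵢ = Σⱼ<ᵢ (Cⱼ − Rⱼ) → M1=0, M2=830, M3=1216, M4=2226, M5=2848, M6=3058
Σ MᵢCᵢ = 0·830 + 830·465 + 1216·1345 + 2226·1138 + 2848·500 + 3058·299 = 0 + 385950 + 1635520 + 2533188 + 1424000 + 914342 = 6893000
Σ Rᵢ = 0 + 79 + 335 + 516 + 290 + 188 = 1408
N̂ = 6893000 / 1408 ≈ 4895.6 → 4896

N ≈ 4896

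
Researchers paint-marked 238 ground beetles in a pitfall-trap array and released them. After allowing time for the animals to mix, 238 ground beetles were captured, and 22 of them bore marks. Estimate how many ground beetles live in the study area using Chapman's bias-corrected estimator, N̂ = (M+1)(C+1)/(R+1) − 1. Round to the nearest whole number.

N ≈ 2483

N̂ = (238+1)(238+1)/(22+1) − 1 = 239·239/23 − 1
= 57121/23 − 1 ≈ 2483.5 − 1 ≈ 2482.5 → 2483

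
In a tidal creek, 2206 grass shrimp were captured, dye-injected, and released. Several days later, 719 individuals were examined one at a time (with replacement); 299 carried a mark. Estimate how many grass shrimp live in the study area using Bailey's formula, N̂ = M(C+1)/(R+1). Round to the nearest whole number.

N ≈ 5294

N̂ = 2206·(719+1)/(299+1) = 2206·720/300 = 1588320/300 ≈ 5294.4 → 5294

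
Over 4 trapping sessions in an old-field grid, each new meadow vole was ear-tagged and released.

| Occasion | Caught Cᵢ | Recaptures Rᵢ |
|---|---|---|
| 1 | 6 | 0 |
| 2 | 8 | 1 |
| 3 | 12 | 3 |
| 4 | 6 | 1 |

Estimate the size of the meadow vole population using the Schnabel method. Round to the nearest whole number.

Marked at large before each occasion: Mᵢ = Σⱼ<ᵢ (Cⱼ − Rⱼ) → M1=0, M2=6, M3=13, M4=22
Σ MᵢCᵢ = 0·6 + 6·8 + 13·12 + 22·6 = 0 + 48 + 156 + 132 = 336
Σ Rᵢ = 0 + 1 + 3 + 1 = 5
N̂ = 336 / 5 ≈ 67.2 → 67

N ≈ 67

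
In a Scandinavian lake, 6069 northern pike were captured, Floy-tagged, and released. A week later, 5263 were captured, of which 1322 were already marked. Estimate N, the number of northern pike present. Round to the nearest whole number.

If marked individuals mix randomly, R/C ≈ M/N, giving N ≈ M·C/R.
N = (6069 × 5263) / 1322 = 31941147 / 1322 ≈ 24161.2 → 24161

N ≈ 24,161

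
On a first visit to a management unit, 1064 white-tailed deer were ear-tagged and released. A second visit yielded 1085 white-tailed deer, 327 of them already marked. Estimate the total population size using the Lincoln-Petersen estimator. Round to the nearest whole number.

The marked fraction in the recapture sample should equal the marked fraction in the population: 327/1085 = 1064/N.
N = (1064 × 1085) / 327 = 1154440 / 327 ≈ 3530.4 → 3530

N ≈ 3530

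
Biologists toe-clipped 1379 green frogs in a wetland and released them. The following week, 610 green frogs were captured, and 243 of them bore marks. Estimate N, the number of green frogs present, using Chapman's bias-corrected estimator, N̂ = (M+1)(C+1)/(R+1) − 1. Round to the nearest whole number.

N̂ = (1379+1)(610+1)/(243+1) − 1 = 1380·611/244 − 1
= 843180/244 − 1 ≈ 3455.7 − 1 ≈ 3454.7 → 3455

N ≈ 3455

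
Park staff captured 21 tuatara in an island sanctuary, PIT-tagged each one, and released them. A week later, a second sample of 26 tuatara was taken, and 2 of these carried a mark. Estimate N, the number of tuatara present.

N = 273

Lincoln-Petersen assumes M/N = R/C, so N = M·C / R.
N = (21 × 26) / 2 = 546 / 2 = 273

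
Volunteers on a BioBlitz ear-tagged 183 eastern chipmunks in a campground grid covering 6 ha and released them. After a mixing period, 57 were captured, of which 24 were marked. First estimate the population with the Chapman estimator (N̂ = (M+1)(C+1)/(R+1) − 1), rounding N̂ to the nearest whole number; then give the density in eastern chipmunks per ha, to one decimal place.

density ≈ 71.0 eastern chipmunks per ha

N̂ = 184·58/25 − 1 = 10672/25 − 1 ≈ 425.9 → 426
Density = N̂ / area = 426 / 6 = 71.0 per ha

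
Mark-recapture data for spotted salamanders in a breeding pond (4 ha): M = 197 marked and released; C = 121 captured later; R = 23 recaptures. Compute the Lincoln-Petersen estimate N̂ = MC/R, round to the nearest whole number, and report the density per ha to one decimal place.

N̂ = 197·121/23 = 23837/23 ≈ 1036.4 → 1036
Density = N̂ / area = 1036 / 4 = 259.0 per ha

density ≈ 259.0 spotted salamanders per ha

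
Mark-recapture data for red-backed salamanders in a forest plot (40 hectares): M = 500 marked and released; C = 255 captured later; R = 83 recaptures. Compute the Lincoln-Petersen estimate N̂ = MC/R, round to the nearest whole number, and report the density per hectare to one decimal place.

density ≈ 38.4 red-backed salamanders per hectare

N̂ = 500·255/83 = 127500/83 ≈ 1536.1 → 1536
Density = N̂ / area = 1536 / 40 ≈ 38.40 → 38.4 per hectare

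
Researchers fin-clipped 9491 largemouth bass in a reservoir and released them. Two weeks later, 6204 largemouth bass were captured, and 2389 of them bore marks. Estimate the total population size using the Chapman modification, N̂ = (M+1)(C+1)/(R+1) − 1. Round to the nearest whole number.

N ≈ 24,642

N̂ = (9491+1)(6204+1)/(2389+1) − 1 = 9492·6205/2390 − 1
= 58897860/2390 − 1 ≈ 24643.46 − 1 ≈ 24642.46 → 24642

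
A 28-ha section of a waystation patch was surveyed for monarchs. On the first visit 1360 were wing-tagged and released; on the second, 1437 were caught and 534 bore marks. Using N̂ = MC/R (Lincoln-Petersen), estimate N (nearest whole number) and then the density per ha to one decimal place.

density ≈ 130.7 monarchs per ha

N̂ = 1360·1437/534 = 1954320/534 ≈ 3659.8 → 3660
Density = N̂ / area = 3660 / 28 ≈ 130.71 → 130.7 per ha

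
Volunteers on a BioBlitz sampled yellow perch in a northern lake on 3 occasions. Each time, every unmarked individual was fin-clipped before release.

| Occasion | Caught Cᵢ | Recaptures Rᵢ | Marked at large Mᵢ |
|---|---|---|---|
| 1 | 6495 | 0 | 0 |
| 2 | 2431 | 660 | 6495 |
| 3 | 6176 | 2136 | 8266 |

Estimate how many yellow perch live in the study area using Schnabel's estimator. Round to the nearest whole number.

Σ MᵢCᵢ = 0·6495 + 6495·2431 + 8266·6176 = 0 + 15789345 + 51050816 = 66840161
Σ Rᵢ = 0 + 660 + 2136 = 2796
N̂ = 66840161 / 2796 ≈ 23905.6 → 23906

N ≈ 23,906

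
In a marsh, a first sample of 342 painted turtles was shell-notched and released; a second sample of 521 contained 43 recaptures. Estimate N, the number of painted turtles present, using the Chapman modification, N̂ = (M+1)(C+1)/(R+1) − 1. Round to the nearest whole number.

N ≈ 4068

N̂ = (342+1)(521+1)/(43+1) − 1 = 343·522/44 − 1
= 179046/44 − 1 ≈ 4069.2 − 1 ≈ 4068.2 → 4068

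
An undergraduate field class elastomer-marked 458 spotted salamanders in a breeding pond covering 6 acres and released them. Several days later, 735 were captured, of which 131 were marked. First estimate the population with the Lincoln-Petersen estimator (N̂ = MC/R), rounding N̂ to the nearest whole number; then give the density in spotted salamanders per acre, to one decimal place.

density ≈ 428.3 spotted salamanders per acre

N̂ = 458·735/131 = 336630/131 ≈ 2569.7 → 2570
Density = N̂ / area = 2570 / 6 ≈ 428.33 → 428.3 per acre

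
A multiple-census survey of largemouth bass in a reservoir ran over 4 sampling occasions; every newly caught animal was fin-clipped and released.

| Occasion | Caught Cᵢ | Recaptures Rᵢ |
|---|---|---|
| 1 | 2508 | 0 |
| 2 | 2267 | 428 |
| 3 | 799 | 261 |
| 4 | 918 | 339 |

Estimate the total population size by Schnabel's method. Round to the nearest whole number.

Marked at large before each occasion: Mᵢ = Σⱼ<ᵢ (Cⱼ − Rⱼ) → M1=0, M2=2508, M3=4347, M4=4885
Σ MᵢCᵢ = 0·2508 + 2508·2267 + 4347·799 + 4885·918 = 0 + 5685636 + 3473253 + 4484430 = 13643319
Σ Rᵢ = 0 + 428 + 261 + 339 = 1028
N̂ = 13643319 / 1028 ≈ 13271.7 → 13272

N ≈ 13,272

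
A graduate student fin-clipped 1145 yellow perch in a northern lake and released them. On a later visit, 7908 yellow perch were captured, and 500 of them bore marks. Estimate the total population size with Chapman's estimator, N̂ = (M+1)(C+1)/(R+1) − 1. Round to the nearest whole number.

N̂ = (1145+1)(7908+1)/(500+1) − 1 = 1146·7909/501 − 1
= 9063714/501 − 1 ≈ 18091.2 − 1 ≈ 18090.2 → 18090

N ≈ 18,090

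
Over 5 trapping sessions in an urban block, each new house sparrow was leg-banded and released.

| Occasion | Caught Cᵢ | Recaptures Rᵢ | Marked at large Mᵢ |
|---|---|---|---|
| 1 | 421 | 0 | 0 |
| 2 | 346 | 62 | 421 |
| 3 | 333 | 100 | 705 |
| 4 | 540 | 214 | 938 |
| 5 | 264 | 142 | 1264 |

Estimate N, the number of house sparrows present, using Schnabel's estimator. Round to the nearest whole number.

Σ MᵢCᵢ = 0·421 + 421·346 + 705·333 + 938·540 + 1264·264 = 0 + 145666 + 234765 + 506520 + 333696 = 1220647
Σ Rᵢ = 0 + 62 + 100 + 214 + 142 = 518
N̂ = 1220647 / 518 ≈ 2356.46 → 2356

N ≈ 2356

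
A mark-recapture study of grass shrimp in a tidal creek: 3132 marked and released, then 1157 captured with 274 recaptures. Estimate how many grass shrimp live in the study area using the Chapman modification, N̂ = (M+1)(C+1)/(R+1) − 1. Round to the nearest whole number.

N̂ = (3132+1)(1157+1)/(274+1) − 1 = 3133·1158/275 − 1
= 3628014/275 − 1 ≈ 13192.8 − 1 ≈ 13191.8 → 13192

N ≈ 13,192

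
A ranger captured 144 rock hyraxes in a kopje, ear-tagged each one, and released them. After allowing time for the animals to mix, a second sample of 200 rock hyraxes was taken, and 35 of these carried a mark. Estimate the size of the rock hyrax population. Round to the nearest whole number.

N ≈ 823

Lincoln-Petersen assumes M/N = R/C, so N = M·C / R.
N = (144 × 200) / 35 = 28800 / 35 ≈ 822.9 → 823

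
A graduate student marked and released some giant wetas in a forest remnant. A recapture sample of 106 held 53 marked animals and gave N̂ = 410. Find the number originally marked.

From N = M·C/R: M = N·R / C = 410·53 / 106 = 21730 / 106 = 205.

M = 205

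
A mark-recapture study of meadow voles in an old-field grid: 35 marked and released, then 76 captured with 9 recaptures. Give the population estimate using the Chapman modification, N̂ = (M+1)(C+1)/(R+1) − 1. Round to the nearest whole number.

N ≈ 276

N̂ = (35+1)(76+1)/(9+1) − 1 = 36·77/10 − 1
= 2772/10 − 1 ≈ 277.2 − 1 ≈ 276.2 → 276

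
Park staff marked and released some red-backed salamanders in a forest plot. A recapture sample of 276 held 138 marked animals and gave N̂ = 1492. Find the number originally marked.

From N = M·C/R: M = N·R / C = 1492·138 / 276 = 205896 / 276 = 746.

M = 746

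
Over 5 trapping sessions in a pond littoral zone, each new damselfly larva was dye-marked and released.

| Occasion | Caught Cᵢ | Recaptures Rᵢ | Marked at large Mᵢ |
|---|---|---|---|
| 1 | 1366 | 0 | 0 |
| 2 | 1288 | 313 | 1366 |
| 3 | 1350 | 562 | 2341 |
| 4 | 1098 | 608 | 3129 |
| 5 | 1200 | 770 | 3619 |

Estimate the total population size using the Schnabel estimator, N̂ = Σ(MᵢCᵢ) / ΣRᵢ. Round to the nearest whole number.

Σ MᵢCᵢ = 0·1366 + 1366·1288 + 2341·1350 + 3129·1098 + 3619·1200 = 0 + 1759408 + 3160350 + 3435642 + 4342800 = 12698200
Σ Rᵢ = 0 + 313 + 562 + 608 + 770 = 2253
N̂ = 12698200 / 2253 ≈ 5636.1 → 5636

N ≈ 5636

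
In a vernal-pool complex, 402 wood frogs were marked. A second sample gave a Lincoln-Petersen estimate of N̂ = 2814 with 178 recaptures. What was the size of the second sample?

C = 1246

From N = M·C/R: C = N·R / M = 2814·178 / 402 = 500892 / 402 = 1246.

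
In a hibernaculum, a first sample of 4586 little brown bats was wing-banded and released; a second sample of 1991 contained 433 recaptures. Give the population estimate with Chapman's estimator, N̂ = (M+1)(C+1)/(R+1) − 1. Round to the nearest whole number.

N ≈ 21,053

N̂ = (4586+1)(1991+1)/(433+1) − 1 = 4587·1992/434 − 1
= 9137304/434 − 1 ≈ 21053.7 − 1 ≈ 21052.7 → 21053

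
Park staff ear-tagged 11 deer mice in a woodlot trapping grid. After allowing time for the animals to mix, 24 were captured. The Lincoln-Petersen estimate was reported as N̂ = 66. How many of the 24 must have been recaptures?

R = 4

From N = M·C/R: R = M·C / N = 11·24 / 66 = 264 / 66 = 4.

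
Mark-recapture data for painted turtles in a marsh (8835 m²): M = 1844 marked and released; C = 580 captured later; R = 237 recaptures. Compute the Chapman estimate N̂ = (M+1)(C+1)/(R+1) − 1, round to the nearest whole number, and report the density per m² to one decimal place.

N̂ = 1845·581/238 − 1 = 1071945/238 − 1 ≈ 4503.0 → 4503
Density = N̂ / area = 4503 / 8835 ≈ 0.51 → 0.5 per m²

density ≈ 0.5 painted turtles per m²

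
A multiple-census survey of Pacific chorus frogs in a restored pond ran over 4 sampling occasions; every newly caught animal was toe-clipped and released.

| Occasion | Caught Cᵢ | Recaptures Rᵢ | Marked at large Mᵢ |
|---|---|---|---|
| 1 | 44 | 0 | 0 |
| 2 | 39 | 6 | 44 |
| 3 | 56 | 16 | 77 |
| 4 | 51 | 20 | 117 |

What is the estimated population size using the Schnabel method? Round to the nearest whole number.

N ≈ 286

Σ MᵢCᵢ = 0·44 + 44·39 + 77·56 + 117·51 = 0 + 1716 + 4312 + 5967 = 11995
Σ Rᵢ = 0 + 6 + 16 + 20 = 42
N̂ = 11995 / 42 ≈ 285.6 → 286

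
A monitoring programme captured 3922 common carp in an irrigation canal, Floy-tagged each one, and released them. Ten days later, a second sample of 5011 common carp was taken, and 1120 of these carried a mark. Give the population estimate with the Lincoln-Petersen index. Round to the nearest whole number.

N ≈ 17,547

N = (3922 × 5011) / 1120 = 19653142 / 1120 ≈ 17547.4 → 17547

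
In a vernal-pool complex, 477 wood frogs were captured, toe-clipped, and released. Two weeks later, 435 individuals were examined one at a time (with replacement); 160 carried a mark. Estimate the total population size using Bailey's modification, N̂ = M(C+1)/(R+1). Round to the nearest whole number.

N̂ = 477·(435+1)/(160+1) = 477·436/161 = 207972/161 ≈ 1291.8 → 1292

N ≈ 1292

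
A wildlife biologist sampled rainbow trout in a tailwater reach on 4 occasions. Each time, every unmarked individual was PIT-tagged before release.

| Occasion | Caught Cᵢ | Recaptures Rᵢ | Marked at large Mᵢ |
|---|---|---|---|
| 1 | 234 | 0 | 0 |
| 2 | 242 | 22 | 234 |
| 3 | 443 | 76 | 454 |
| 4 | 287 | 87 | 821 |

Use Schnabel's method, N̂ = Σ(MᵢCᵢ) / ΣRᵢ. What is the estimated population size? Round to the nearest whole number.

Σ MᵢCᵢ = 0·234 + 234·242 + 454·443 + 821·287 = 0 + 56628 + 201122 + 235627 = 493377
Σ Rᵢ = 0 + 22 + 76 + 87 = 185
N̂ = 493377 / 185 ≈ 2666.9 → 2667

N ≈ 2667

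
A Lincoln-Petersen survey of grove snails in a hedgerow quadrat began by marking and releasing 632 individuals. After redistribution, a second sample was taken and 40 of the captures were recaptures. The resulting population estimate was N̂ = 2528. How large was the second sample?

From N = M·C/R: C = N·R / M = 2528·40 / 632 = 101120 / 632 = 160.

C = 160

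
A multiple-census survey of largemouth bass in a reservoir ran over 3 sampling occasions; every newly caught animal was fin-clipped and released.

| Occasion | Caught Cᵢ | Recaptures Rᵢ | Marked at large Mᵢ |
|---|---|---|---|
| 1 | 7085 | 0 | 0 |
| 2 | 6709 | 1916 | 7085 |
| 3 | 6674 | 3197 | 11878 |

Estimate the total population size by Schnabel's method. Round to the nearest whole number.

N ≈ 24,801

Σ MᵢCᵢ = 0·7085 + 7085·6709 + 11878·6674 = 0 + 47533265 + 79273772 = 126807037
Σ Rᵢ = 0 + 1916 + 3197 = 5113
N̂ = 126807037 / 5113 ≈ 24800.9 → 24801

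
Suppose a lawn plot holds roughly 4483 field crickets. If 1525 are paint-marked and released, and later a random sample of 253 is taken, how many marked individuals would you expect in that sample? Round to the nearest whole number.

The marked fraction of the population is 1525/4483, so in a sample of 253 expect C·(M/N) marked.
E[R] = 1525 × 253 / 4483 = 385825 / 4483 ≈ 86.1 → 86

expected recaptures ≈ 86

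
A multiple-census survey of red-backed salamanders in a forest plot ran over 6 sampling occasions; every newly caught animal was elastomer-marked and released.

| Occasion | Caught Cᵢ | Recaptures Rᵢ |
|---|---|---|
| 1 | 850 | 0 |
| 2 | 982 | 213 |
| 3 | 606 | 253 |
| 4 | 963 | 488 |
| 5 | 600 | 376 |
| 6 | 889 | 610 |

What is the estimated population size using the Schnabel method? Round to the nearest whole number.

Marked at large before each occasion: Mᵢ = Σⱼ<ᵢ (Cⱼ − Rⱼ) → M1=0, M2=850, M3=1619, M4=1972, M5=2447, M6=2671
Σ MᵢCᵢ = 0·850 + 850·982 + 1619·606 + 1972·963 + 2447·600 + 2671·889 = 0 + 834700 + 981114 + 1899036 + 1468200 + 2374519 = 7557569
Σ Rᵢ = 0 + 213 + 253 + 488 + 376 + 610 = 1940
N̂ = 7557569 / 1940 ≈ 3895.7 → 3896

N ≈ 3896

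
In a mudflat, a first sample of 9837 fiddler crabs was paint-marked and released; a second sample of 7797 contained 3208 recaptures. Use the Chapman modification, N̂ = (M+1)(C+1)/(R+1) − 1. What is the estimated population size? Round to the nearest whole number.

N ≈ 23,906

N̂ = (9837+1)(7797+1)/(3208+1) − 1 = 9838·7798/3209 − 1
= 76716724/3209 − 1 ≈ 23906.7 − 1 ≈ 23905.7 → 23906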